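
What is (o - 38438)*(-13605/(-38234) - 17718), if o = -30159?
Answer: 46468733270979/38234 ≈ 1.2154e+9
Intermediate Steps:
(o - 38438)*(-13605/(-38234) - 17718) = (-30159 - 38438)*(-13605/(-38234) - 17718) = -68597*(-13605*(-1/38234) - 17718) = -68597*(13605/38234 - 17718) = -68597*(-677416407/38234) = 46468733270979/38234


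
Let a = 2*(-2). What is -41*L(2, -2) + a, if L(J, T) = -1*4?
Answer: 160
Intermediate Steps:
L(J, T) = -4
a = -4
-41*L(2, -2) + a = -41*(-4) - 4 = 164 - 4 = 160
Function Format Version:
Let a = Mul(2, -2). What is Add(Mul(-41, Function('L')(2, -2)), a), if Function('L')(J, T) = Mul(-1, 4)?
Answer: 160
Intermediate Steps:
Function('L')(J, T) = -4
a = -4
Add(Mul(-41, Function('L')(2, -2)), a) = Add(Mul(-41, -4), -4) = Add(164, -4) = 160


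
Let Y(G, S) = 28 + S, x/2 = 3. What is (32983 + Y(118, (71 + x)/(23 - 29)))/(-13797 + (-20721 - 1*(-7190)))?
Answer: -197989/163968 ≈ -1.2075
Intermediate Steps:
x = 6 (x = 2*3 = 6)
(32983 + Y(118, (71 + x)/(23 - 29)))/(-13797 + (-20721 - 1*(-7190))) = (32983 + (28 + (71 + 6)/(23 - 29)))/(-13797 + (-20721 - 1*(-7190))) = (32983 + (28 + 77/(-6)))/(-13797 + (-20721 + 7190)) = (32983 + (28 + 77*(-⅙)))/(-13797 - 13531) = (32983 + (28 - 77/6))/(-27328) = (32983 + 91/6)*(-1/27328) = (197989/6)*(-1/27328) = -197989/163968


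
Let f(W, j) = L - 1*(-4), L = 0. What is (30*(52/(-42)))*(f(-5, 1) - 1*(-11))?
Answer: -3900/7 ≈ -557.14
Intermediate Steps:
f(W, j) = 4 (f(W, j) = 0 - 1*(-4) = 0 + 4 = 4)
(30*(52/(-42)))*(f(-5, 1) - 1*(-11)) = (30*(52/(-42)))*(4 - 1*(-11)) = (30*(52*(-1/42)))*(4 + 11) = (30*(-26/21))*15 = -260/7*15 = -3900/7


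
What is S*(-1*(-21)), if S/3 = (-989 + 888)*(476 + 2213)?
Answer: -17110107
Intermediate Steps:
S = -814767 (S = 3*((-989 + 888)*(476 + 2213)) = 3*(-101*2689) = 3*(-271589) = -814767)
S*(-1*(-21)) = -(-814767)*(-21) = -814767*21 = -17110107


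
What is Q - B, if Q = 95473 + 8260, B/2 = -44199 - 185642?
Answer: 563415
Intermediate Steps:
B = -459682 (B = 2*(-44199 - 185642) = 2*(-229841) = -459682)
Q = 103733
Q - B = 103733 - 1*(-459682) = 103733 + 459682 = 563415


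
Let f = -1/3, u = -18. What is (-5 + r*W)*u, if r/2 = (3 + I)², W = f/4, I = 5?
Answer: 282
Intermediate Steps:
f = -⅓ (f = -1*⅓ = -⅓ ≈ -0.33333)
W = -1/12 (W = -⅓/4 = -⅓*¼ = -1/12 ≈ -0.083333)
r = 128 (r = 2*(3 + 5)² = 2*8² = 2*64 = 128)
(-5 + r*W)*u = (-5 + 128*(-1/12))*(-18) = (-5 - 32/3)*(-18) = -47/3*(-18) = 282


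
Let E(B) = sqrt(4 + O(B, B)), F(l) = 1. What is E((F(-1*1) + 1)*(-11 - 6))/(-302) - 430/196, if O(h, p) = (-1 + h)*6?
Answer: -215/98 - I*sqrt(206)/302 ≈ -2.1939 - 0.047526*I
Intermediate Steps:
O(h, p) = -6 + 6*h
E(B) = sqrt(-2 + 6*B) (E(B) = sqrt(4 + (-6 + 6*B)) = sqrt(-2 + 6*B))
E((F(-1*1) + 1)*(-11 - 6))/(-302) - 430/196 = sqrt(-2 + 6*((1 + 1)*(-11 - 6)))/(-302) - 430/196 = sqrt(-2 + 6*(2*(-17)))*(-1/302) - 430*1/196 = sqrt(-2 + 6*(-34))*(-1/302) - 215/98 = sqrt(-2 - 204)*(-1/302) - 215/98 = sqrt(-206)*(-1/302) - 215/98 = (I*sqrt(206))*(-1/302) - 215/98 = -I*sqrt(206)/302 - 215/98 = -215/98 - I*sqrt(206)/302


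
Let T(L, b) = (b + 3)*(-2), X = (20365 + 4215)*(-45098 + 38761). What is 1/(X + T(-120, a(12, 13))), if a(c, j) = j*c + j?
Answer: -1/155763804 ≈ -6.4200e-9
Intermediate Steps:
a(c, j) = j + c*j (a(c, j) = c*j + j = j + c*j)
X = -155763460 (X = 24580*(-6337) = -155763460)
T(L, b) = -6 - 2*b (T(L, b) = (3 + b)*(-2) = -6 - 2*b)
1/(X + T(-120, a(12, 13))) = 1/(-155763460 + (-6 - 26*(1 + 12))) = 1/(-155763460 + (-6 - 26*13)) = 1/(-155763460 + (-6 - 2*169)) = 1/(-155763460 + (-6 - 338)) = 1/(-155763460 - 344) = 1/(-155763804) = -1/155763804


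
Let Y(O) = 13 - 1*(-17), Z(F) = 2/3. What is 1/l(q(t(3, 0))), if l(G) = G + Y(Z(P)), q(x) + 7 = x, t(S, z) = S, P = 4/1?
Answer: 1/26 ≈ 0.038462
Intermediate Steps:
P = 4 (P = 4*1 = 4)
Z(F) = 2/3 (Z(F) = 2*(1/3) = 2/3)
Y(O) = 30 (Y(O) = 13 + 17 = 30)
q(x) = -7 + x
l(G) = 30 + G (l(G) = G + 30 = 30 + G)
1/l(q(t(3, 0))) = 1/(30 + (-7 + 3)) = 1/(30 - 4) = 1/26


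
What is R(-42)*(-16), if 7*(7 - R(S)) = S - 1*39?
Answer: -2080/7 ≈ -297.14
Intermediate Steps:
R(S) = 88/7 - S/7 (R(S) = 7 - (S - 1*39)/7 = 7 - (S - 39)/7 = 7 - (-39 + S)/7 = 7 + (39/7 - S/7) = 88/7 - S/7)
R(-42)*(-16) = (88/7 - 1/7*(-42))*(-16) = (88/7 + 6)*(-16) = (130/7)*(-16) = -2080/7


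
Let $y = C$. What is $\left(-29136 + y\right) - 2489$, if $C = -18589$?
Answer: $-50214$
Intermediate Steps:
$y = -18589$
$\left(-29136 + y\right) - 2489 = \left(-29136 - 18589\right) - 2489 = -47725 - 2489 = -50214$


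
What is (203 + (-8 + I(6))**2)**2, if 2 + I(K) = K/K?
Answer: 80656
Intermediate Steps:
I(K) = -1 (I(K) = -2 + K/K = -2 + 1 = -1)
(203 + (-8 + I(6))**2)**2 = (203 + (-8 - 1)**2)**2 = (203 + (-9)**2)**2 = (203 + 81)**2 = 284**2 = 80656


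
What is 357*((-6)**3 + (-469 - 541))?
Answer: -437682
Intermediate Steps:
357*((-6)**3 + (-469 - 541)) = 357*(-216 - 1010) = 357*(-1226) = -437682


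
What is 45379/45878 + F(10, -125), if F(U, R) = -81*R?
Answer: 464560129/45878 ≈ 10126.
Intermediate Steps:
45379/45878 + F(10, -125) = 45379/45878 - 81*(-125) = 45379*(1/45878) + 10125 = 45379/45878 + 10125 = 464560129/45878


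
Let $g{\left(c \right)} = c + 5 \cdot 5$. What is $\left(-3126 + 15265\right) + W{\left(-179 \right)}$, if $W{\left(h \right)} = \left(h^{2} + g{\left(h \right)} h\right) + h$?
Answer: $71567$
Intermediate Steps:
$g{\left(c \right)} = 25 + c$ ($g{\left(c \right)} = c + 25 = 25 + c$)
$W{\left(h \right)} = h + h^{2} + h \left(25 + h\right)$ ($W{\left(h \right)} = \left(h^{2} + \left(25 + h\right) h\right) + h = \left(h^{2} + h \left(25 + h\right)\right) + h = h + h^{2} + h \left(25 + h\right)$)
$\left(-3126 + 15265\right) + W{\left(-179 \right)} = \left(-3126 + 15265\right) + 2 \left(-179\right) \left(13 - 179\right) = 12139 + 2 \left(-179\right) \left(-166\right) = 12139 + 59428 = 71567$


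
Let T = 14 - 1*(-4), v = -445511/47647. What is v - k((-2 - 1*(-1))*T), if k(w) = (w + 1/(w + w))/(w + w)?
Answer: -608305159/61750512 ≈ -9.8510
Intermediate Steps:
v = -445511/47647 (v = -445511*1/47647 = -445511/47647 ≈ -9.3502)
T = 18 (T = 14 + 4 = 18)
k(w) = (w + 1/(2*w))/(2*w) (k(w) = (w + 1/(2*w))/((2*w)) = (w + 1/(2*w))*(1/(2*w)) = (w + 1/(2*w))/(2*w))
v - k((-2 - 1*(-1))*T) = -445511/47647 - (½ + 1/(4*((-2 - 1*(-1))*18)²)) = -445511/47647 - (½ + 1/(4*((-2 + 1)*18)²)) = -445511/47647 - (½ + 1/(4*(-1*18)²)) = -445511/47647 - (½ + (¼)/(-18)²) = -445511/47647 - (½ + (¼)*(1/324)) = -445511/47647 - (½ + 1/1296) = -445511/47647 - 1*649/1296 = -445511/47647 - 649/1296 = -608305159/61750512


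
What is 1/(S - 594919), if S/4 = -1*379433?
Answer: -1/2112651 ≈ -4.7334e-7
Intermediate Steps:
S = -1517732 (S = 4*(-1*379433) = 4*(-379433) = -1517732)
1/(S - 594919) = 1/(-1517732 - 594919) = 1/(-2112651) = -1/2112651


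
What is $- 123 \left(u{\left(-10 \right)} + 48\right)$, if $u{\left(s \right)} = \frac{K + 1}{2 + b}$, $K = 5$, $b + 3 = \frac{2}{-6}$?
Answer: $- \frac{10701}{2} \approx -5350.5$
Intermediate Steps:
$b = - \frac{10}{3}$ ($b = -3 + \frac{2}{-6} = -3 + 2 \left(- \frac{1}{6}\right) = -3 - \frac{1}{3} = - \frac{10}{3} \approx -3.3333$)
$u{\left(s \right)} = - \frac{9}{2}$ ($u{\left(s \right)} = \frac{5 + 1}{2 - \frac{10}{3}} = \frac{6}{- \frac{4}{3}} = 6 \left(- \frac{3}{4}\right) = - \frac{9}{2}$)
$- 123 \left(u{\left(-10 \right)} + 48\right) = - 123 \left(- \frac{9}{2} + 48\right) = \left(-123\right) \frac{87}{2} = - \frac{10701}{2}$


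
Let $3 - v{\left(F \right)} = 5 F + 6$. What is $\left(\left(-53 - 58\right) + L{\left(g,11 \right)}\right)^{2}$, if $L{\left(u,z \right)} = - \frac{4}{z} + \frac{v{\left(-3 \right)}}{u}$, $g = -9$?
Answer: $\frac{13830961}{1089} \approx 12701.0$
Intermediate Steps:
$v{\left(F \right)} = -3 - 5 F$ ($v{\left(F \right)} = 3 - \left(5 F + 6\right) = 3 - \left(6 + 5 F\right) = -3 - 5 F$)
$L{\left(u,z \right)} = - \frac{4}{z} + \frac{12}{u}$ ($L{\left(u,z \right)} = - \frac{4}{z} + \frac{-3 - -15}{u} = - \frac{4}{z} + \frac{-3 + 15}{u} = - \frac{4}{z} + \frac{12}{u}$)
$\left(\left(-53 - 58\right) + L{\left(g,11 \right)}\right)^{2} = \left(\left(-53 - 58\right) + \left(- \frac{4}{11} + \frac{12}{-9}\right)\right)^{2} = \left(\left(-53 - 58\right) + \left(\left(-4\right) \frac{1}{11} + 12 \left(- \frac{1}{9}\right)\right)\right)^{2} = \left(-111 - \frac{56}{33}\right)^{2} = \left(- \frac{3719}{33}\right)^{2} = \frac{13830961}{1089}$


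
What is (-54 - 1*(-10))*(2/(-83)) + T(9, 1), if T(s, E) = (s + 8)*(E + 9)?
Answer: 14198/83 ≈ 171.06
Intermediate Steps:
T(s, E) = (8 + s)*(9 + E)
(-54 - 1*(-10))*(2/(-83)) + T(9, 1) = (-54 - 1*(-10))*(2/(-83)) + (72 + 8*1 + 9*9 + 1*9) = (-54 + 10)*(2*(-1/83)) + (72 + 8 + 81 + 9) = -44*(-2/83) + 170 = 88/83 + 170 = 14198/83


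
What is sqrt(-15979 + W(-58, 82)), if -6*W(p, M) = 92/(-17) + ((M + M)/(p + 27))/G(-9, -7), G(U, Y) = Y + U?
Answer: I*sqrt(639013895322)/6324 ≈ 126.4*I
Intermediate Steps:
G(U, Y) = U + Y
W(p, M) = 46/51 + M/(48*(27 + p)) (W(p, M) = -(92/(-17) + ((M + M)/(p + 27))/(-9 - 7))/6 = -(92*(-1/17) + ((2*M)/(27 + p))/(-16))/6 = -(-92/17 + (2*M/(27 + p))*(-1/16))/6 = -(-92/17 - M/(8*(27 + p)))/6 = 46/51 + M/(48*(27 + p)))
sqrt(-15979 + W(-58, 82)) = sqrt(-15979 + (19872 + 17*82 + 736*(-58))/(816*(27 - 58))) = sqrt(-15979 + (1/816)*(19872 + 1394 - 42688)/(-31)) = sqrt(-15979 + (1/816)*(-1/31)*(-21422)) = sqrt(-15979 + 10711/12648) = sqrt(-202091681/12648) = I*sqrt(639013895322)/6324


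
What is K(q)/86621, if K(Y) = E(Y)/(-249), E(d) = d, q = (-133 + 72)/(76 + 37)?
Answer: 61/2437255077 ≈ 2.5028e-8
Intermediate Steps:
q = -61/113 ≈ -0.53982
K(Y) = -Y/249 (K(Y) = Y/(-249) = Y*(-1/249) = -Y/249)
K(q)/86621 = -1/249*(-61/113)/86621 = (61/28137)*(1/86621) = 61/2437255077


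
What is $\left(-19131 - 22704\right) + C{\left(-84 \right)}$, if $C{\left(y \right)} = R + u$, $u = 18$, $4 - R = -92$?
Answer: $-41721$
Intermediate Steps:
$R = 96$ ($R = 4 - -92 = 4 + 92 = 96$)
$C{\left(y \right)} = 114$ ($C{\left(y \right)} = 96 + 18 = 114$)
$\left(-19131 - 22704\right) + C{\left(-84 \right)} = \left(-19131 - 22704\right) + 114 = -41835 + 114 = -41721$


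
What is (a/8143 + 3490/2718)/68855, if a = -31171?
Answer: -28151854/761972634135 ≈ -3.6946e-5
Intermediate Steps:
(a/8143 + 3490/2718)/68855 = (-31171/8143 + 3490/2718)/68855 = (-31171*1/8143 + 3490*(1/2718))*(1/68855) = (-31171/8143 + 1745/1359)*(1/68855) = -28151854/11066337*1/68855 = -28151854/761972634135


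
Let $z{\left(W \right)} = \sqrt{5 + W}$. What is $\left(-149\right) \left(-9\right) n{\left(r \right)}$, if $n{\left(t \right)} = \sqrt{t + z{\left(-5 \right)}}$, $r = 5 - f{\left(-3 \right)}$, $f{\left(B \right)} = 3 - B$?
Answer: $1341 i \approx 1341.0 i$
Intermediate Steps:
$r = -1$ ($r = 5 - \left(3 - -3\right) = 5 - \left(3 + 3\right) = 5 - 6 = -1$)
$n{\left(t \right)} = \sqrt{t}$ ($n{\left(t \right)} = \sqrt{t + \sqrt{5 - 5}} = \sqrt{t + \sqrt{0}} = \sqrt{t + 0} = \sqrt{t}$)
$\left(-149\right) \left(-9\right) n{\left(r \right)} = \left(-149\right) \left(-9\right) \sqrt{-1} = 1341 i$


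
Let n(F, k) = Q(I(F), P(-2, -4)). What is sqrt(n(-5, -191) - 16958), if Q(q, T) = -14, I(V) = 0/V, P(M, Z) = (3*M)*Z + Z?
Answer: 2*I*sqrt(4243) ≈ 130.28*I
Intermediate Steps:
P(M, Z) = Z + 3*M*Z (P(M, Z) = 3*M*Z + Z = Z + 3*M*Z)
I(V) = 0
n(F, k) = -14
sqrt(n(-5, -191) - 16958) = sqrt(-14 - 16958) = sqrt(-16972) = 2*I*sqrt(4243)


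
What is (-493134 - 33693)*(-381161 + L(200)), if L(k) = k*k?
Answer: 179732826147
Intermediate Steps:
L(k) = k²
(-493134 - 33693)*(-381161 + L(200)) = (-493134 - 33693)*(-381161 + 200²) = -526827*(-381161 + 40000) = -526827*(-341161) = 179732826147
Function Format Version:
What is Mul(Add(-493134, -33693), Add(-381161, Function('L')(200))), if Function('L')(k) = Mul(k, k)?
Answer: 179732826147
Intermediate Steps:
Function('L')(k) = Pow(k, 2)
Mul(Add(-493134, -33693), Add(-381161, Function('L')(200))) = Mul(Add(-493134, -33693), Add(-381161, Pow(200, 2))) = Mul(-526827, Add(-381161, 40000)) = Mul(-526827, -341161) = 179732826147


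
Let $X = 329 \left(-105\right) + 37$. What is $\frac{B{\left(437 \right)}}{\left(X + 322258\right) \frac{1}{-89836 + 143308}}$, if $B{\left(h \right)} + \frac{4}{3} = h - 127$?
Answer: $\frac{8252512}{143875} \approx 57.359$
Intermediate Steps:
$X = -34508$ ($X = -34545 + 37 = -34508$)
$B{\left(h \right)} = - \frac{385}{3} + h$ ($B{\left(h \right)} = - \frac{4}{3} + \left(h - 127\right) = - \frac{4}{3} + \left(-127 + h\right) = - \frac{385}{3} + h$)
$\frac{B{\left(437 \right)}}{\left(X + 322258\right) \frac{1}{-89836 + 143308}} = \frac{- \frac{385}{3} + 437}{\left(-34508 + 322258\right) \frac{1}{-89836 + 143308}} = \frac{926}{3 \cdot \frac{287750}{53472}} = \frac{926}{3 \cdot 287750 \cdot \frac{1}{53472}} = \frac{926}{3 \cdot \frac{143875}{26736}} = \frac{926}{3} \cdot \frac{26736}{143875} = \frac{8252512}{143875}$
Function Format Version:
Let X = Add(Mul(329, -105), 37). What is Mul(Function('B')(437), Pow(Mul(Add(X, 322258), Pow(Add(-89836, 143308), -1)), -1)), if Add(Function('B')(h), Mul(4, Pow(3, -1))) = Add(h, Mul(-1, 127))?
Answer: Rational(8252512, 143875) ≈ 57.359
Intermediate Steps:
X = -34508 (X = Add(-34545, 37) = -34508)
Function('B')(h) = Add(Rational(-385, 3), h) (Function('B')(h) = Add(Rational(-4, 3), Add(h, Mul(-1, 127))) = Add(Rational(-4, 3), Add(h, -127)) = Add(Rational(-4, 3), Add(-127, h)) = Add(Rational(-385, 3), h))
Mul(Function('B')(437), Pow(Mul(Add(X, 322258), Pow(Add(-89836, 143308), -1)), -1)) = Mul(Add(Rational(-385, 3), 437), Pow(Mul(Add(-34508, 322258), Pow(Add(-89836, 143308), -1)), -1)) = Mul(Rational(926, 3), Pow(Mul(287750, Pow(53472, -1)), -1)) = Mul(Rational(926, 3), Pow(Mul(287750, Rational(1, 53472)), -1)) = Mul(Rational(926, 3), Pow(Rational(143875, 26736), -1)) = Mul(Rational(926, 3), Rational(26736, 143875)) = Rational(8252512, 143875)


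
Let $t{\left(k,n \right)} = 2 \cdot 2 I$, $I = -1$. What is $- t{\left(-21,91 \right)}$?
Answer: $4$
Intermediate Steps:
$t{\left(k,n \right)} = -4$ ($t{\left(k,n \right)} = 2 \cdot 2 \left(-1\right) = 4 \left(-1\right) = -4$)
$- t{\left(-21,91 \right)} = \left(-1\right) \left(-4\right) = 4$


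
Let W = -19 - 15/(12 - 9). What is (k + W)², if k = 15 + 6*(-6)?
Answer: 2025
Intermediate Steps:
W = -24 (W = -19 - 15/3 = -19 + (⅓)*(-15) = -19 - 5 = -24)
k = -21 (k = 15 - 36 = -21)
(k + W)² = (-21 - 24)² = (-45)² = 2025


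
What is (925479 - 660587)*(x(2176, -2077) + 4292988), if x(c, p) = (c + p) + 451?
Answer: 1137323867896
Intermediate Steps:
x(c, p) = 451 + c + p
(925479 - 660587)*(x(2176, -2077) + 4292988) = (925479 - 660587)*((451 + 2176 - 2077) + 4292988) = 264892*(550 + 4292988) = 264892*4293538 = 1137323867896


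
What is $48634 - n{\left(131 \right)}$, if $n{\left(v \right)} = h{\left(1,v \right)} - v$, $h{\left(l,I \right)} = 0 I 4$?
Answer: $48765$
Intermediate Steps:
$h{\left(l,I \right)} = 0$ ($h{\left(l,I \right)} = 0 \cdot 4 = 0$)
$n{\left(v \right)} = - v$ ($n{\left(v \right)} = 0 - v = - v$)
$48634 - n{\left(131 \right)} = 48634 - \left(-1\right) 131 = 48634 - -131 = 48634 + 131 = 48765$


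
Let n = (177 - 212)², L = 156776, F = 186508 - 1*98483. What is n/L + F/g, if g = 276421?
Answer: 14138823125/43336178696 ≈ 0.32626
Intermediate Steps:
F = 88025 (F = 186508 - 98483 = 88025)
n = 1225 (n = (-35)² = 1225)
n/L + F/g = 1225/156776 + 88025/276421 = 14138823125/43336178696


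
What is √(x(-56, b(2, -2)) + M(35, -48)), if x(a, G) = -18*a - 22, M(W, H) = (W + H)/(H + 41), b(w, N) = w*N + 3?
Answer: √48405/7 ≈ 31.430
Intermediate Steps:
b(w, N) = 3 + N*w (b(w, N) = N*w + 3 = 3 + N*w)
M(W, H) = (H + W)/(41 + H)
x(a, G) = -22 - 18*a
√(x(-56, b(2, -2)) + M(35, -48)) = √((-22 - 18*(-56)) + (-48 + 35)/(41 - 48)) = √((-22 + 1008) - 13/(-7)) = √(986 - ⅐*(-13)) = √(986 + 13/7) = √(6915/7) = √48405/7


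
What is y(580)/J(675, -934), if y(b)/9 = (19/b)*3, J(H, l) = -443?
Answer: -513/256940 ≈ -0.0019966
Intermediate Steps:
y(b) = 513/b (y(b) = 9*((19/b)*3) = 9*(57/b) = 513/b)
y(580)/J(675, -934) = (513/580)/(-443) = (513*(1/580))*(-1/443) = (513/580)*(-1/443) = -513/256940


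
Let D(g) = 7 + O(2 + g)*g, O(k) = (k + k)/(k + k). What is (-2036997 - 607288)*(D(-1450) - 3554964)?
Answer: 9404153683995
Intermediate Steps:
O(k) = 1 (O(k) = (2*k)/((2*k)) = (2*k)*(1/(2*k)) = 1)
D(g) = 7 + g (D(g) = 7 + 1*g = 7 + g)
(-2036997 - 607288)*(D(-1450) - 3554964) = (-2036997 - 607288)*((7 - 1450) - 3554964) = -2644285*(-1443 - 3554964) = -2644285*(-3556407) = 9404153683995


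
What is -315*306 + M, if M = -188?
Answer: -96578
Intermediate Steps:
-315*306 + M = -315*306 - 188 = -96390 - 188 = -96578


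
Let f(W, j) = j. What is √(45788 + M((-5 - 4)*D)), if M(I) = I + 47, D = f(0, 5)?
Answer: √45790 ≈ 213.99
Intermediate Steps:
D = 5
M(I) = 47 + I
√(45788 + M((-5 - 4)*D)) = √(45788 + (47 + (-5 - 4)*5)) = √(45788 + (47 - 9*5)) = √(45788 + (47 - 45)) = √(45788 + 2) = √45790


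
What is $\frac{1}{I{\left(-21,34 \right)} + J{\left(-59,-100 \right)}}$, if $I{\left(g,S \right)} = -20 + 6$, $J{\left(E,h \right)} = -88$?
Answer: $- \frac{1}{102} \approx -0.0098039$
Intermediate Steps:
$I{\left(g,S \right)} = -14$
$\frac{1}{I{\left(-21,34 \right)} + J{\left(-59,-100 \right)}} = \frac{1}{-14 - 88} = \frac{1}{-102} = - \frac{1}{102}$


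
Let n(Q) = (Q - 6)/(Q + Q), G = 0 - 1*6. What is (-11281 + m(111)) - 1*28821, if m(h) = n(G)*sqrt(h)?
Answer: -40102 + sqrt(111) ≈ -40091.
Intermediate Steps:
G = -6 (G = 0 - 6 = -6)
n(Q) = (-6 + Q)/(2*Q) (n(Q) = (-6 + Q)/((2*Q)) = (-6 + Q)*(1/(2*Q)) = (-6 + Q)/(2*Q))
m(h) = sqrt(h) (m(h) = ((1/2)*(-6 - 6)/(-6))*sqrt(h) = ((1/2)*(-1/6)*(-12))*sqrt(h) = 1*sqrt(h) = sqrt(h))
(-11281 + m(111)) - 1*28821 = (-11281 + sqrt(111)) - 1*28821 = (-11281 + sqrt(111)) - 28821 = -40102 + sqrt(111)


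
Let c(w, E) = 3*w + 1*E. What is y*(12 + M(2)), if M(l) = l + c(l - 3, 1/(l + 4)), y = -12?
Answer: -134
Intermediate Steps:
c(w, E) = E + 3*w (c(w, E) = 3*w + E = E + 3*w)
M(l) = -9 + 1/(4 + l) + 4*l (M(l) = l + (1/(l + 4) + 3*(l - 3)) = l + (1/(4 + l) + 3*(-3 + l)) = l + (1/(4 + l) + (-9 + 3*l)) = l + (-9 + 1/(4 + l) + 3*l) = -9 + 1/(4 + l) + 4*l)
y*(12 + M(2)) = -12*(12 + (1 + (-9 + 4*2)*(4 + 2))/(4 + 2)) = -12*(12 + (1 + (-9 + 8)*6)/6) = -12*(12 + (1 - 1*6)/6) = -12*(12 + (1 - 6)/6) = -12*(12 + (⅙)*(-5)) = -12*(12 - ⅚) = -12*67/6 = -134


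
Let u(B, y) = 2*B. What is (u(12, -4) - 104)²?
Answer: 6400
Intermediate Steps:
(u(12, -4) - 104)² = (2*12 - 104)² = (24 - 104)² = (-80)² = 6400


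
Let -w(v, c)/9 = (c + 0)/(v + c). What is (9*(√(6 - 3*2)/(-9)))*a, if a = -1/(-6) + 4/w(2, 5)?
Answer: 0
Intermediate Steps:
w(v, c) = -9*c/(c + v) (w(v, c) = -9*(c + 0)/(v + c) = -9*c/(c + v))
a = -41/90 (a = -1/(-6) + 4/((-9*5/(5 + 2))) = -1*(-⅙) + 4/((-9*5/7)) = ⅙ + 4/((-9*5*⅐)) = ⅙ + 4/(-45/7) = ⅙ + 4*(-7/45) = ⅙ - 28/45 = -41/90 ≈ -0.45556)
(9*(√(6 - 3*2)/(-9)))*a = (9*(√(6 - 3*2)/(-9)))*(-41/90) = (9*(√(6 - 6)*(-⅑)))*(-41/90) = (9*(√0*(-⅑)))*(-41/90) = (9*(0*(-⅑)))*(-41/90) = (9*0)*(-41/90) = 0*(-41/90) = 0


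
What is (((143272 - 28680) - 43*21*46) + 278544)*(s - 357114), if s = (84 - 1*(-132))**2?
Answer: -109156411884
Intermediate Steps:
s = 46656 (s = (84 + 132)**2 = 216**2 = 46656)
(((143272 - 28680) - 43*21*46) + 278544)*(s - 357114) = (((143272 - 28680) - 43*21*46) + 278544)*(46656 - 357114) = ((114592 - 903*46) + 278544)*(-310458) = ((114592 - 41538) + 278544)*(-310458) = (73054 + 278544)*(-310458) = 351598*(-310458) = -109156411884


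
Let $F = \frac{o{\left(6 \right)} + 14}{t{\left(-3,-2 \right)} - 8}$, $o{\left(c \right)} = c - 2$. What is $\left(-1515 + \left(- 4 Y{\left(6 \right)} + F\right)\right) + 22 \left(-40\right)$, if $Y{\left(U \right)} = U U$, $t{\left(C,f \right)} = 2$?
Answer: $-2542$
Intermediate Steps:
$Y{\left(U \right)} = U^{2}$
$o{\left(c \right)} = -2 + c$
$F = -3$ ($F = \frac{\left(-2 + 6\right) + 14}{2 - 8} = \frac{4 + 14}{-6} = 18 \left(- \frac{1}{6}\right) = -3$)
$\left(-1515 + \left(- 4 Y{\left(6 \right)} + F\right)\right) + 22 \left(-40\right) = \left(-1515 - \left(3 + 4 \cdot 6^{2}\right)\right) + 22 \left(-40\right) = \left(-1515 - 147\right) - 880 = -1662 - 880 = -2542$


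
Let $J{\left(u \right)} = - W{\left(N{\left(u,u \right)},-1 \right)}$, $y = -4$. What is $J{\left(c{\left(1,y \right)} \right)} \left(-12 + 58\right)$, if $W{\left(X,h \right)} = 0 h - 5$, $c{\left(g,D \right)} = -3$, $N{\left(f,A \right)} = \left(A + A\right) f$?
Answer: $230$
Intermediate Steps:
$N{\left(f,A \right)} = 2 A f$
$W{\left(X,h \right)} = -5$ ($W{\left(X,h \right)} = 0 - 5 = -5$)
$J{\left(u \right)} = 5$ ($J{\left(u \right)} = \left(-1\right) \left(-5\right) = 5$)
$J{\left(c{\left(1,y \right)} \right)} \left(-12 + 58\right) = 5 \left(-12 + 58\right) = 5 \cdot 46 = 230$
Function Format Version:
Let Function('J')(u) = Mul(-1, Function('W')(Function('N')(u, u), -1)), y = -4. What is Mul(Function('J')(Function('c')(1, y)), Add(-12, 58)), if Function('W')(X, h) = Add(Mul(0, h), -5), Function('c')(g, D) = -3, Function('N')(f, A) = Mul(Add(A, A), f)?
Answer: 230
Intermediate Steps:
Function('N')(f, A) = Mul(2, A, f) (Function('N')(f, A) = Mul(Mul(2, A), f) = Mul(2, A, f))
Function('W')(X, h) = -5 (Function('W')(X, h) = Add(0, -5) = -5)
Function('J')(u) = 5 (Function('J')(u) = Mul(-1, -5) = 5)
Mul(Function('J')(Function('c')(1, y)), Add(-12, 58)) = Mul(5, Add(-12, 58)) = Mul(5, 46) = 230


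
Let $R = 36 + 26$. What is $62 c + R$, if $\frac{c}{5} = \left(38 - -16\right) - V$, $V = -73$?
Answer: $39432$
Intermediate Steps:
$R = 62$
$c = 635$ ($c = 5 \left(\left(38 - -16\right) - -73\right) = 5 \left(\left(38 + 16\right) + 73\right) = 5 \left(54 + 73\right) = 5 \cdot 127 = 635$)
$62 c + R = 62 \cdot 635 + 62 = 39370 + 62 = 39432$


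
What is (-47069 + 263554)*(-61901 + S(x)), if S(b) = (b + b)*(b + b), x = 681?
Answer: 388188562355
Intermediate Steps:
S(b) = 4*b² (S(b) = (2*b)*(2*b) = 4*b²)
(-47069 + 263554)*(-61901 + S(x)) = (-47069 + 263554)*(-61901 + 4*681²) = 216485*(-61901 + 4*463761) = 216485*(-61901 + 1855044) = 216485*1793143 = 388188562355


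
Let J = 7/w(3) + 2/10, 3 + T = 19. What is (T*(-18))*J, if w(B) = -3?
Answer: 3072/5 ≈ 614.40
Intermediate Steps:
T = 16 (T = -3 + 19 = 16)
J = -32/15 (J = 7/(-3) + 2/10 = 7*(-1/3) + 2*(1/10) = -7/3 + 1/5 = -32/15 ≈ -2.1333)
(T*(-18))*J = (16*(-18))*(-32/15) = -288*(-32/15) = 3072/5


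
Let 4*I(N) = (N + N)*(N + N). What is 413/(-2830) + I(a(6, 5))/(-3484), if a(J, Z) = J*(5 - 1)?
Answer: -767243/2464930 ≈ -0.31126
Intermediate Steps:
a(J, Z) = 4*J (a(J, Z) = J*4 = 4*J)
I(N) = N**2 (I(N) = ((N + N)*(N + N))/4 = ((2*N)*(2*N))/4 = (4*N**2)/4 = N**2)
413/(-2830) + I(a(6, 5))/(-3484) = 413/(-2830) + (4*6)**2/(-3484) = 413*(-1/2830) + 24**2*(-1/3484) = -413/2830 + 576*(-1/3484) = -413/2830 - 144/871 = -767243/2464930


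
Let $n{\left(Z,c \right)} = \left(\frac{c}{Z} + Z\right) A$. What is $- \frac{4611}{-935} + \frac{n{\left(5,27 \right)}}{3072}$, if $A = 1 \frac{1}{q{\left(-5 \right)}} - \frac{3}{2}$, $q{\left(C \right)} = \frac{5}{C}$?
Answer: $\frac{7070341}{1436160} \approx 4.9231$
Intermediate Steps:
$A = - \frac{5}{2}$ ($A = 1 \frac{1}{5 \frac{1}{-5}} - \frac{3}{2} = 1 \frac{1}{5 \left(- \frac{1}{5}\right)} - \frac{3}{2} = 1 \frac{1}{-1} - \frac{3}{2} = 1 \left(-1\right) - \frac{3}{2} = -1 - \frac{3}{2} = - \frac{5}{2} \approx -2.5$)
$n{\left(Z,c \right)} = - \frac{5 Z}{2} - \frac{5 c}{2 Z}$ ($n{\left(Z,c \right)} = \left(\frac{c}{Z} + Z\right) \left(- \frac{5}{2}\right) = \left(Z + \frac{c}{Z}\right) \left(- \frac{5}{2}\right) = - \frac{5 Z}{2} - \frac{5 c}{2 Z}$)
$- \frac{4611}{-935} + \frac{n{\left(5,27 \right)}}{3072} = - \frac{4611}{-935} + \frac{\frac{5}{2} \cdot \frac{1}{5} \left(\left(-1\right) 27 - 5^{2}\right)}{3072} = \left(-4611\right) \left(- \frac{1}{935}\right) + \frac{5}{2} \cdot \frac{1}{5} \left(-27 - 25\right) \frac{1}{3072} = \frac{4611}{935} + \frac{5}{2} \cdot \frac{1}{5} \left(-27 - 25\right) \frac{1}{3072} = \frac{4611}{935} + \frac{5}{2} \cdot \frac{1}{5} \left(-52\right) \frac{1}{3072} = \frac{4611}{935} - \frac{13}{1536} = \frac{7070341}{1436160}$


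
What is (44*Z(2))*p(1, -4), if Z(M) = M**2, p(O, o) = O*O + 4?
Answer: 880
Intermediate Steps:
p(O, o) = 4 + O**2 (p(O, o) = O**2 + 4 = 4 + O**2)
(44*Z(2))*p(1, -4) = (44*2**2)*(4 + 1**2) = (44*4)*(4 + 1) = 176*5 = 880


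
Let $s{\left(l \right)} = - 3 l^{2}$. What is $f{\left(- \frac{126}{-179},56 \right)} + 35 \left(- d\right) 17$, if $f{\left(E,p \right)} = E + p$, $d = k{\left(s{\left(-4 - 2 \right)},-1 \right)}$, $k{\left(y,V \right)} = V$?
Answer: $\frac{116655}{179} \approx 651.7$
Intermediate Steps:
$d = -1$
$f{\left(- \frac{126}{-179},56 \right)} + 35 \left(- d\right) 17 = \left(- \frac{126}{-179} + 56\right) + 35 \left(\left(-1\right) \left(-1\right)\right) 17 = \left(\left(-126\right) \left(- \frac{1}{179}\right) + 56\right) + 35 \cdot 1 \cdot 17 = \left(\frac{126}{179} + 56\right) + 35 \cdot 17 = \frac{10150}{179} + 595 = \frac{116655}{179}$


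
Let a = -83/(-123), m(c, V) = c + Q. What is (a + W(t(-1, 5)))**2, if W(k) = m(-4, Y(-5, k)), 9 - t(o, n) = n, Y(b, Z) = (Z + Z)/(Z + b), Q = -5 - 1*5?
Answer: 2686321/15129 ≈ 177.56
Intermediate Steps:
Q = -10 (Q = -5 - 5 = -10)
Y(b, Z) = 2*Z/(Z + b) (Y(b, Z) = (2*Z)/(Z + b) = 2*Z/(Z + b))
t(o, n) = 9 - n
m(c, V) = -10 + c (m(c, V) = c - 10 = -10 + c)
W(k) = -14 (W(k) = -10 - 4 = -14)
a = 83/123 (a = -83*(-1/123) = 83/123 ≈ 0.67480)
(a + W(t(-1, 5)))**2 = (83/123 - 14)**2 = (-1639/123)**2 = 2686321/15129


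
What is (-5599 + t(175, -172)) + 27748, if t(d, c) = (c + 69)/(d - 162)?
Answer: 287834/13 ≈ 22141.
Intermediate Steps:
t(d, c) = (69 + c)/(-162 + d)
(-5599 + t(175, -172)) + 27748 = (-5599 + (69 - 172)/(-162 + 175)) + 27748 = (-5599 - 103/13) + 27748 = -72890/13 + 27748 = 287834/13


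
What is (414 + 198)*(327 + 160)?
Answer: 298044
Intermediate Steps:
(414 + 198)*(327 + 160) = 612*487 = 298044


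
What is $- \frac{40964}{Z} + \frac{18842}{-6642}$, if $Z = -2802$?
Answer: $\frac{18273967}{1550907} \approx 11.783$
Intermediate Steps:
$- \frac{40964}{Z} + \frac{18842}{-6642} = - \frac{40964}{-2802} + \frac{18842}{-6642} = \left(-40964\right) \left(- \frac{1}{2802}\right) + 18842 \left(- \frac{1}{6642}\right) = \frac{20482}{1401} - \frac{9421}{3321} = \frac{18273967}{1550907}$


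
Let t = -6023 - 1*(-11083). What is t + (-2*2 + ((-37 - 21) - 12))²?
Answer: 10536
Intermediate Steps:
t = 5060 (t = -6023 + 11083 = 5060)
t + (-2*2 + ((-37 - 21) - 12))² = 5060 + (-2*2 + ((-37 - 21) - 12))² = 5060 + (-4 + (-58 - 12))² = 5060 + (-4 - 70)² = 5060 + (-74)² = 5060 + 5476 = 10536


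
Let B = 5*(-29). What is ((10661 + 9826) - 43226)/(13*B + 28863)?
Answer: -22739/26978 ≈ -0.84287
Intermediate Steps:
B = -145
((10661 + 9826) - 43226)/(13*B + 28863) = ((10661 + 9826) - 43226)/(13*(-145) + 28863) = (20487 - 43226)/(-1885 + 28863) = -22739/26978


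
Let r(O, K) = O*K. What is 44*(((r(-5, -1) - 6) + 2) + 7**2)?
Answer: 2200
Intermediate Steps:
r(O, K) = K*O
44*(((r(-5, -1) - 6) + 2) + 7**2) = 44*(((-1*(-5) - 6) + 2) + 7**2) = 44*(((5 - 6) + 2) + 49) = 44*((-1 + 2) + 49) = 44*(1 + 49) = 44*50 = 2200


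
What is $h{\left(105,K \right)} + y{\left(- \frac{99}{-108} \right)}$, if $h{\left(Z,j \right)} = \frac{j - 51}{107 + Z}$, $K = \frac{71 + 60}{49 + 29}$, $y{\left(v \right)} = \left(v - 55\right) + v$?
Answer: $- \frac{294337}{5512} \approx -53.399$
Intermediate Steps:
$y{\left(v \right)} = -55 + 2 v$ ($y{\left(v \right)} = \left(-55 + v\right) + v = -55 + 2 v$)
$K = \frac{131}{78} \approx 1.6795$
$h{\left(Z,j \right)} = \frac{-51 + j}{107 + Z}$
$h{\left(105,K \right)} + y{\left(- \frac{99}{-108} \right)} = \frac{-51 + \frac{131}{78}}{107 + 105} - \left(55 - 2 \left(- \frac{99}{-108}\right)\right) = \frac{1}{212} \left(- \frac{3847}{78}\right) - \left(55 - 2 \left(\left(-99\right) \left(- \frac{1}{108}\right)\right)\right) = \frac{1}{212} \left(- \frac{3847}{78}\right) + \left(-55 + 2 \cdot \frac{11}{12}\right) = - \frac{3847}{16536} + \left(-55 + \frac{11}{6}\right) = - \frac{3847}{16536} - \frac{319}{6} = - \frac{294337}{5512}$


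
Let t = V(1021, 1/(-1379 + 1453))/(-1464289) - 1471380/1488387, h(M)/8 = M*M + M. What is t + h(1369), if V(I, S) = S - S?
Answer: 7444038096500/496129 ≈ 1.5004e+7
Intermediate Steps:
V(I, S) = 0
h(M) = 8*M + 8*M² (h(M) = 8*(M*M + M) = 8*(M² + M) = 8*(M + M²) = 8*M + 8*M²)
t = -490460/496129 (t = 0/(-1464289) - 1471380/1488387 = 0*(-1/1464289) - 1471380*1/1488387 = 0 - 490460/496129 = -490460/496129 ≈ -0.98857)
t + h(1369) = -490460/496129 + 8*1369*(1 + 1369) = -490460/496129 + 8*1369*1370 = -490460/496129 + 15004240 = 7444038096500/496129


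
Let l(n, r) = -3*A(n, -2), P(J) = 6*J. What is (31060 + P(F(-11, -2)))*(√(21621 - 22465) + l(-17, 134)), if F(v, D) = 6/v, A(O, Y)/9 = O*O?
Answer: -2665692072/11 + 683248*I*√211/11 ≈ -2.4234e+8 + 9.0225e+5*I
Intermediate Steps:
A(O, Y) = 9*O² (A(O, Y) = 9*(O*O) = 9*O²)
l(n, r) = -27*n²
(31060 + P(F(-11, -2)))*(√(21621 - 22465) + l(-17, 134)) = (31060 + 6*(6/(-11)))*(√(21621 - 22465) - 27*(-17)²) = (31060 + 6*(6*(-1/11)))*(√(-844) - 27*289) = (31060 + 6*(-6/11))*(2*I*√211 - 7803) = (31060 - 36/11)*(-7803 + 2*I*√211) = 341624*(-7803 + 2*I*√211)/11 = -2665692072/11 + 683248*I*√211/11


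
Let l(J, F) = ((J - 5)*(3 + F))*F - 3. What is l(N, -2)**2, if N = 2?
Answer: 9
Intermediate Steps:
l(J, F) = -3 + F*(-5 + J)*(3 + F) (l(J, F) = ((-5 + J)*(3 + F))*F - 3 = F*(-5 + J)*(3 + F) - 3 = -3 + F*(-5 + J)*(3 + F))
l(N, -2)**2 = (-3 - 15*(-2) - 5*(-2)**2 + 2*(-2)**2 + 3*(-2)*2)**2 = (-3 + 30 - 5*4 + 2*4 - 12)**2 = (-3 + 30 - 20 + 8 - 12)**2 = 3**2 = 9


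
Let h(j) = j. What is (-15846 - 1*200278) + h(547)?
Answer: -215577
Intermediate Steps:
(-15846 - 1*200278) + h(547) = (-15846 - 1*200278) + 547 = (-15846 - 200278) + 547 = -216124 + 547 = -215577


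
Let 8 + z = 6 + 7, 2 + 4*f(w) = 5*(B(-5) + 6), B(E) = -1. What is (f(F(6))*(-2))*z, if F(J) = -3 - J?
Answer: -115/2 ≈ -57.500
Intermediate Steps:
f(w) = 23/4 (f(w) = -½ + (5*(-1 + 6))/4 = -½ + (5*5)/4 = -½ + (¼)*25 = -½ + 25/4 = 23/4)
z = 5 (z = -8 + (6 + 7) = -8 + 13 = 5)
(f(F(6))*(-2))*z = ((23/4)*(-2))*5 = -23/2*5 = -115/2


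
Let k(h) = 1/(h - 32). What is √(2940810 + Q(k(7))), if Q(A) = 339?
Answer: √2941149 ≈ 1715.0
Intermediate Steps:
k(h) = 1/(-32 + h)
√(2940810 + Q(k(7))) = √(2940810 + 339) = √2941149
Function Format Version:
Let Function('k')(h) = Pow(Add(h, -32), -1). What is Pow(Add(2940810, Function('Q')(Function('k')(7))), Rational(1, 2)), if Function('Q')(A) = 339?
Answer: Pow(2941149, Rational(1, 2)) ≈ 1715.0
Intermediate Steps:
Function('k')(h) = Pow(Add(-32, h), -1)
Pow(Add(2940810, Function('Q')(Function('k')(7))), Rational(1, 2)) = Pow(Add(2940810, 339), Rational(1, 2)) = Pow(2941149, Rational(1, 2))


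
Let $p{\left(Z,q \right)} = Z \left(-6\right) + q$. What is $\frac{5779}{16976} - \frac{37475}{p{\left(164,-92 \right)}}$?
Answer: $\frac{160598451}{4566544} \approx 35.168$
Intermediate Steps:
$p{\left(Z,q \right)} = q - 6 Z$ ($p{\left(Z,q \right)} = - 6 Z + q = q - 6 Z$)
$\frac{5779}{16976} - \frac{37475}{p{\left(164,-92 \right)}} = \frac{5779}{16976} - \frac{37475}{-92 - 984} = 5779 \cdot \frac{1}{16976} - \frac{37475}{-92 - 984} = \frac{5779}{16976} - \frac{37475}{-1076} = \frac{5779}{16976} - - \frac{37475}{1076} = \frac{5779}{16976} + \frac{37475}{1076} = \frac{160598451}{4566544}$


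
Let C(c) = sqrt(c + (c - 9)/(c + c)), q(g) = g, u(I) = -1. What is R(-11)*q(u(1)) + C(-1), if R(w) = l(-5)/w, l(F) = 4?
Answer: 26/11 ≈ 2.3636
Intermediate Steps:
C(c) = sqrt(c + (-9 + c)/(2*c)) (C(c) = sqrt(c + (-9 + c)/((2*c))) = sqrt(c + (-9 + c)*(1/(2*c))) = sqrt(c + (-9 + c)/(2*c)))
R(w) = 4/w
R(-11)*q(u(1)) + C(-1) = (4/(-11))*(-1) + sqrt(2 - 18/(-1) + 4*(-1))/2 = (4*(-1/11))*(-1) + sqrt(2 - 18*(-1) - 4)/2 = -4/11*(-1) + sqrt(2 + 18 - 4)/2 = 4/11 + sqrt(16)/2 = 4/11 + (1/2)*4 = 4/11 + 2 = 26/11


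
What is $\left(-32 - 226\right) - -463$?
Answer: $205$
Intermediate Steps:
$\left(-32 - 226\right) - -463 = \left(-32 - 226\right) + 463 = -258 + 463 = 205$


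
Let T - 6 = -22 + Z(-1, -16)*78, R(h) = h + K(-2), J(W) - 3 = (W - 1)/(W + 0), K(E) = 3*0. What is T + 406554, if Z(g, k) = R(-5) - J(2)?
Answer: 405875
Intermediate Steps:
K(E) = 0
J(W) = 3 + (-1 + W)/W (J(W) = 3 + (W - 1)/(W + 0) = 3 + (-1 + W)/W)
R(h) = h (R(h) = h + 0 = h)
Z(g, k) = -17/2 (Z(g, k) = -5 - (4 - 1/2) = -5 - 1*7/2 = -5 - 7/2 = -17/2)
T = -679 (T = 6 + (-22 - 17/2*78) = 6 + (-22 - 663) = 6 - 685 = -679)
T + 406554 = -679 + 406554 = 405875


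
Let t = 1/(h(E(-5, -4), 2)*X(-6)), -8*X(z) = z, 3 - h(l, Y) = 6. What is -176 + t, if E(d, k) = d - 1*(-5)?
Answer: -1588/9 ≈ -176.44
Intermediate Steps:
E(d, k) = 5 + d (E(d, k) = d + 5 = 5 + d)
h(l, Y) = -3 (h(l, Y) = 3 - 1*6 = 3 - 6 = -3)
X(z) = -z/8
t = -4/9 (t = 1/(-(-3)*(-6)/8) = 1/(-3*¾) = 1/(-9/4) = -4/9 ≈ -0.44444)
-176 + t = -176 - 4/9 = -1588/9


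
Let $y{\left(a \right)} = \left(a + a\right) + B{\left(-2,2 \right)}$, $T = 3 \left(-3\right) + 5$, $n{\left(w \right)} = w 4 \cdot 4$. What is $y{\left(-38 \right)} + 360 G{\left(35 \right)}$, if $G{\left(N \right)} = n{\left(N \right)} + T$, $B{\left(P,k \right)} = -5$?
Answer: $200079$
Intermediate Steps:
$n{\left(w \right)} = 16 w$ ($n{\left(w \right)} = 4 w 4 = 16 w$)
$T = -4$ ($T = -9 + 5 = -4$)
$G{\left(N \right)} = -4 + 16 N$ ($G{\left(N \right)} = 16 N - 4 = -4 + 16 N$)
$y{\left(a \right)} = -5 + 2 a$ ($y{\left(a \right)} = \left(a + a\right) - 5 = 2 a - 5 = -5 + 2 a$)
$y{\left(-38 \right)} + 360 G{\left(35 \right)} = \left(-5 + 2 \left(-38\right)\right) + 360 \left(-4 + 16 \cdot 35\right) = \left(-5 - 76\right) + 360 \left(-4 + 560\right) = -81 + 360 \cdot 556 = -81 + 200160 = 200079$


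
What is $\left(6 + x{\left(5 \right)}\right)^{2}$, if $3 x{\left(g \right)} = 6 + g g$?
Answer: $\frac{2401}{9} \approx 266.78$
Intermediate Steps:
$x{\left(g \right)} = 2 + \frac{g^{2}}{3}$ ($x{\left(g \right)} = \frac{6 + g g}{3} = \frac{6 + g^{2}}{3} = 2 + \frac{g^{2}}{3}$)
$\left(6 + x{\left(5 \right)}\right)^{2} = \left(6 + \left(2 + \frac{5^{2}}{3}\right)\right)^{2} = \left(6 + \left(2 + \frac{1}{3} \cdot 25\right)\right)^{2} = \left(6 + \left(2 + \frac{25}{3}\right)\right)^{2} = \left(6 + \frac{31}{3}\right)^{2} = \left(\frac{49}{3}\right)^{2} = \frac{2401}{9}$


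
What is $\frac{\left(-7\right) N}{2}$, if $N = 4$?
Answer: $-14$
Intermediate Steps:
$\frac{\left(-7\right) N}{2} = \frac{\left(-7\right) 4}{2} = \left(-28\right) \frac{1}{2} = -14$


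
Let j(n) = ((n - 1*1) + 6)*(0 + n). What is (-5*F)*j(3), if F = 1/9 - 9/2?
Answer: 1580/3 ≈ 526.67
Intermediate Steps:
j(n) = n*(5 + n) (j(n) = ((n - 1) + 6)*n = ((-1 + n) + 6)*n = (5 + n)*n = n*(5 + n))
F = -79/18 (F = 1*(⅑) - 9*½ = ⅑ - 9/2 = -79/18 ≈ -4.3889)
(-5*F)*j(3) = (-5*(-79/18))*(3*(5 + 3)) = 395*(3*8)/18 = (395/18)*24 = 1580/3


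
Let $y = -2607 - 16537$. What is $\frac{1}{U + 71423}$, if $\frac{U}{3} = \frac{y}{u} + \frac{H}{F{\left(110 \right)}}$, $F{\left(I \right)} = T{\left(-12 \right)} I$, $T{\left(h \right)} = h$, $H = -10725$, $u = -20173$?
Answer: $\frac{161384}{11530922623} \approx 1.3996 \cdot 10^{-5}$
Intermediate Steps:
$F{\left(I \right)} = - 12 I$
$y = -19144$ ($y = -2607 - 16537 = -19144$)
$U = \frac{4393191}{161384}$ ($U = 3 \left(- \frac{19144}{-20173} - \frac{10725}{\left(-12\right) 110}\right) = 3 \left(\left(-19144\right) \left(- \frac{1}{20173}\right) - \frac{10725}{-1320}\right) = 3 \left(\frac{19144}{20173} - - \frac{65}{8}\right) = 3 \left(\frac{19144}{20173} + \frac{65}{8}\right) = 3 \cdot \frac{1464397}{161384} = \frac{4393191}{161384} \approx 27.222$)
$\frac{1}{U + 71423} = \frac{1}{\frac{4393191}{161384} + 71423} = \frac{1}{\frac{11530922623}{161384}} = \frac{161384}{11530922623}$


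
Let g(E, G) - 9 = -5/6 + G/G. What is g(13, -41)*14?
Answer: 385/3 ≈ 128.33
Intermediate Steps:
g(E, G) = 55/6 (g(E, G) = 9 + (-5/6 + G/G) = 9 + (-5*⅙ + 1) = 9 + (-⅚ + 1) = 9 + ⅙ = 55/6)
g(13, -41)*14 = (55/6)*14 = 385/3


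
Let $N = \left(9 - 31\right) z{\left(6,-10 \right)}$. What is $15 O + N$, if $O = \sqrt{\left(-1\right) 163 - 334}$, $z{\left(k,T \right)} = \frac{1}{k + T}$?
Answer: $\frac{11}{2} + 15 i \sqrt{497} \approx 5.5 + 334.4 i$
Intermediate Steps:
$z{\left(k,T \right)} = \frac{1}{T + k}$
$O = i \sqrt{497}$ ($O = \sqrt{-163 - 334} = \sqrt{-497} = i \sqrt{497} \approx 22.293 i$)
$N = \frac{11}{2}$ ($N = \frac{9 - 31}{-10 + 6} = - \frac{22}{-4} = \left(-22\right) \left(- \frac{1}{4}\right) = \frac{11}{2} \approx 5.5$)
$15 O + N = 15 i \sqrt{497} + \frac{11}{2} = \frac{11}{2} + 15 i \sqrt{497}$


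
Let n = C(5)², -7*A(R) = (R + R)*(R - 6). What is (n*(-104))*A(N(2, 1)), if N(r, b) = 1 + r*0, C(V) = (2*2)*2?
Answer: -66560/7 ≈ -9508.6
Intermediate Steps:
C(V) = 8 (C(V) = 4*2 = 8)
N(r, b) = 1 (N(r, b) = 1 + 0 = 1)
A(R) = -2*R*(-6 + R)/7 (A(R) = -(R + R)*(R - 6)/7 = -2*R*(-6 + R)/7)
n = 64 (n = 8² = 64)
(n*(-104))*A(N(2, 1)) = (64*(-104))*((2/7)*1*(6 - 1*1)) = -13312*(6 - 1)/7 = -13312*5/7 = -6656*10/7 = -66560/7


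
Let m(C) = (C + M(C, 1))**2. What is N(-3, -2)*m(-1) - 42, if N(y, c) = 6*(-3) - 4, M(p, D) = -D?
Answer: -130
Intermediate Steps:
N(y, c) = -22 (N(y, c) = -18 - 4 = -22)
m(C) = (-1 + C)**2 (m(C) = (C - 1*1)**2 = (C - 1)**2 = (-1 + C)**2)
N(-3, -2)*m(-1) - 42 = -22*(-1 - 1)**2 - 42 = -22*(-2)**2 - 42 = -22*4 - 42 = -88 - 42 = -130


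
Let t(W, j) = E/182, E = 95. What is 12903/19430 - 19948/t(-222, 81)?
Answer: -14108017739/369170 ≈ -38216.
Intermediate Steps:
t(W, j) = 95/182
12903/19430 - 19948/t(-222, 81) = 12903/19430 - 19948/95/182 = 12903*(1/19430) - 19948*182/95 = 12903/19430 - 3630536/95 = -14108017739/369170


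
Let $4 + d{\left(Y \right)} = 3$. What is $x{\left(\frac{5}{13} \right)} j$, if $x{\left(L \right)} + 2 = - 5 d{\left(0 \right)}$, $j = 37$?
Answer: $111$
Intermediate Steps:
$d{\left(Y \right)} = -1$ ($d{\left(Y \right)} = -4 + 3 = -1$)
$x{\left(L \right)} = 3$ ($x{\left(L \right)} = -2 - -5 = -2 + 5 = 3$)
$x{\left(\frac{5}{13} \right)} j = 3 \cdot 37 = 111$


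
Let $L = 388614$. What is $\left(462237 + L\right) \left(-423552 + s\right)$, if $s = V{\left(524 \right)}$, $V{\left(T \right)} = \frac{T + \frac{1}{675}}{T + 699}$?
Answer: $- \frac{11018596430962787}{30575} \approx -3.6038 \cdot 10^{11}$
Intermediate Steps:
$V{\left(T \right)} = \frac{\frac{1}{675} + T}{699 + T}$ ($V{\left(T \right)} = \frac{T + \frac{1}{675}}{699 + T} = \frac{\frac{1}{675} + T}{699 + T}$)
$s = \frac{353701}{825525}$ ($s = \frac{\frac{1}{675} + 524}{699 + 524} = \frac{1}{1223} \cdot \frac{353701}{675} = \frac{353701}{825525} \approx 0.42846$)
$\left(462237 + L\right) \left(-423552 + s\right) = \left(462237 + 388614\right) \left(-423552 + \frac{353701}{825525}\right) = 850851 \left(- \frac{349652411099}{825525}\right) = - \frac{11018596430962787}{30575}$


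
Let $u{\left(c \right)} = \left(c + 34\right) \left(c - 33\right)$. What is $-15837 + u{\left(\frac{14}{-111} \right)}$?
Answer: $- \frac{208953197}{12321} \approx -16959.0$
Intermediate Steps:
$u{\left(c \right)} = \left(-33 + c\right) \left(34 + c\right)$ ($u{\left(c \right)} = \left(34 + c\right) \left(-33 + c\right) = \left(-33 + c\right) \left(34 + c\right)$)
$-15837 + u{\left(\frac{14}{-111} \right)} = -15837 + \left(-1122 + \frac{14}{-111} + \left(\frac{14}{-111}\right)^{2}\right) = -15837 + \left(-1122 + 14 \left(- \frac{1}{111}\right) + \left(14 \left(- \frac{1}{111}\right)\right)^{2}\right) = -15837 - \left(\frac{124556}{111} - \frac{196}{12321}\right) = -15837 - \frac{13825520}{12321} = - \frac{208953197}{12321}$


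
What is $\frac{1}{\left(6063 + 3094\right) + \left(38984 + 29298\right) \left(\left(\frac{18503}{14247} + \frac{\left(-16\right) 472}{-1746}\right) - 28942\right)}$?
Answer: $- \frac{460653}{910169467731305} \approx -5.0612 \cdot 10^{-10}$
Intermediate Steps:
$\frac{1}{\left(6063 + 3094\right) + \left(38984 + 29298\right) \left(\left(\frac{18503}{14247} + \frac{\left(-16\right) 472}{-1746}\right) - 28942\right)} = \frac{1}{9157 + 68282 \left(\left(18503 \cdot \frac{1}{14247} - - \frac{3776}{873}\right) - 28942\right)} = \frac{1}{9157 + 68282 \left(\left(\frac{18503}{14247} + \frac{3776}{873}\right) - 28942\right)} = \frac{1}{9157 + 68282 \left(\frac{2590733}{460653} - 28942\right)} = \frac{1}{9157 + 68282 \left(- \frac{13329628393}{460653}\right)} = \frac{1}{9157 - \frac{910173685930826}{460653}} = \frac{1}{- \frac{910169467731305}{460653}} = - \frac{460653}{910169467731305}$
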